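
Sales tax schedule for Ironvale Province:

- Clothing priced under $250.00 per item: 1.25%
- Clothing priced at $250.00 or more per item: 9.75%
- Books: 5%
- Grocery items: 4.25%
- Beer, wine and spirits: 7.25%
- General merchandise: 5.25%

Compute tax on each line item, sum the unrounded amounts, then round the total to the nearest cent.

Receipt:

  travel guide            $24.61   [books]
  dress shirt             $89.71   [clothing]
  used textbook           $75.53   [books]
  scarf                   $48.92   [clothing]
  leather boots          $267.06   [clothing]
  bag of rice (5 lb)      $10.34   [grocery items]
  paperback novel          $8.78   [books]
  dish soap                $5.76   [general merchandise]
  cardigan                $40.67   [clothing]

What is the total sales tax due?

$34.47

Travel guide $24.61: books → 5% → $1.2305
Dress shirt $89.71: clothing, under $250.00 → 1.25% → $1.121375
Used textbook $75.53: books → 5% → $3.7765
Scarf $48.92: clothing, under $250.00 → 1.25% → $0.6115
Leather boots $267.06: clothing, $250.00 or more → 9.75% → $26.03835
Bag of rice (5 lb) $10.34: grocery items → 4.25% → $0.43945
Paperback novel $8.78: books → 5% → $0.439
Dish soap $5.76: general merchandise → 5.25% → $0.3024
Cardigan $40.67: clothing, under $250.00 → 1.25% → $0.508375
Unrounded tax sum = $34.46745 → $34.47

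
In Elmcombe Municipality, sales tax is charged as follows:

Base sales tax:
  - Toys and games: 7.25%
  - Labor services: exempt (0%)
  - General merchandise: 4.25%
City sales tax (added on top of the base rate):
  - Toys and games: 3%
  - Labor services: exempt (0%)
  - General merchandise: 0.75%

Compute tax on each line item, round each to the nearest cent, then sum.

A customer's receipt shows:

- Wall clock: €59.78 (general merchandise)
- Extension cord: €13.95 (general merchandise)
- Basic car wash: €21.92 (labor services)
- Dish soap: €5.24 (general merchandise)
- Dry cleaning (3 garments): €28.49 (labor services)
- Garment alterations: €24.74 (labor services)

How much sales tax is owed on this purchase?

€3.95

Wall clock €59.78: general merchandise → 4.25% + 0.75% city = 5% → €2.99
Extension cord €13.95: general merchandise → 4.25% + 0.75% city = 5% → €0.70
Basic car wash €21.92: labor services → 0% + 0% city = 0% → €0.00
Dish soap €5.24: general merchandise → 4.25% + 0.75% city = 5% → €0.26
Dry cleaning (3 garments) €28.49: labor services → 0% + 0% city = 0% → €0.00
Garment alterations €24.74: labor services → 0% + 0% city = 0% → €0.00
Total tax = €2.99 + €0.70 + €0.26 = €3.95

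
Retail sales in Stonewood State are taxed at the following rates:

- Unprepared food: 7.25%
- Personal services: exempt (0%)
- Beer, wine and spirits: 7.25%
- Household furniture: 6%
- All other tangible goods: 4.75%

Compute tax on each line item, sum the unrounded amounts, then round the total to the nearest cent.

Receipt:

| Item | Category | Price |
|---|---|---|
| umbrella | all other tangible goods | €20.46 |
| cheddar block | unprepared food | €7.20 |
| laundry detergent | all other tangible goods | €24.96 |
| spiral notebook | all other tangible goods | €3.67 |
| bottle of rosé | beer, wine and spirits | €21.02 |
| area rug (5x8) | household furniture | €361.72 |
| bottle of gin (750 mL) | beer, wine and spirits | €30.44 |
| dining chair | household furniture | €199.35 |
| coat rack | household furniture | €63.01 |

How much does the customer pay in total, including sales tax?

Umbrella €20.46: all other tangible goods → 4.75% → €0.97185
Cheddar block €7.20: unprepared food → 7.25% → €0.522
Laundry detergent €24.96: all other tangible goods → 4.75% → €1.1856
Spiral notebook €3.67: all other tangible goods → 4.75% → €0.174325
Bottle of rosé €21.02: beer, wine and spirits → 7.25% → €1.52395
Area rug (5x8) €361.72: household furniture → 6% → €21.7032
Bottle of gin (750 mL) €30.44: beer, wine and spirits → 7.25% → €2.2069
Dining chair €199.35: household furniture → 6% → €11.961
Coat rack €63.01: household furniture → 6% → €3.7806
Subtotal = €731.83; unrounded tax = €44.029425 → €44.03; total due = €775.86

€775.86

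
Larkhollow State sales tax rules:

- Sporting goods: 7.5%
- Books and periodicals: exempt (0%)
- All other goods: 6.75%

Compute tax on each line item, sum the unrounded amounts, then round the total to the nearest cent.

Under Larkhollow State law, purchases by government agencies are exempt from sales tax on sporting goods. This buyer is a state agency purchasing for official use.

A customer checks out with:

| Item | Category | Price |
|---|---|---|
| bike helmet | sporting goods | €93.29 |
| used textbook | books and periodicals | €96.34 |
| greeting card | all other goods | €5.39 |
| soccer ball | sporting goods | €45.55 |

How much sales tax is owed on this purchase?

Bike helmet €93.29: sporting goods, buyer-exempt → 0% → €0.00
Used textbook €96.34: books and periodicals → 0% → €0.00
Greeting card €5.39: all other goods → 6.75% → €0.363825
Soccer ball €45.55: sporting goods, buyer-exempt → 0% → €0.00
Unrounded tax sum = €0.363825 → €0.36

€0.36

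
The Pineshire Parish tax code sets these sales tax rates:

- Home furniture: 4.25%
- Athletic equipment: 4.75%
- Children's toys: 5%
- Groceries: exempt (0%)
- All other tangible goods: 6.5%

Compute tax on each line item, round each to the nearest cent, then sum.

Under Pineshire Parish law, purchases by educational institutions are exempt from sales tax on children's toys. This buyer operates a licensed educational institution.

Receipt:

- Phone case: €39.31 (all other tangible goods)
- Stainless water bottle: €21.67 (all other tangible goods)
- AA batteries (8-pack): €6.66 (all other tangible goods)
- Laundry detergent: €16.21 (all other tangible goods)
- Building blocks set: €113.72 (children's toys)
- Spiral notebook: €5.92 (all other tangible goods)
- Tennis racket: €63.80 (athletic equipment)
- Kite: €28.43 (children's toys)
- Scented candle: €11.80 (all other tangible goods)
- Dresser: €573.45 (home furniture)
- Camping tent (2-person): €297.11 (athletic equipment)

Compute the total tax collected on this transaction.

€48.11

Phone case €39.31: all other tangible goods → 6.5% → €2.56
Stainless water bottle €21.67: all other tangible goods → 6.5% → €1.41
AA batteries (8-pack) €6.66: all other tangible goods → 6.5% → €0.43
Laundry detergent €16.21: all other tangible goods → 6.5% → €1.05
Building blocks set €113.72: children's toys, buyer-exempt → 0% → €0.00
Spiral notebook €5.92: all other tangible goods → 6.5% → €0.38
Tennis racket €63.80: athletic equipment → 4.75% → €3.03
Kite €28.43: children's toys, buyer-exempt → 0% → €0.00
Scented candle €11.80: all other tangible goods → 6.5% → €0.77
Dresser €573.45: home furniture → 4.25% → €24.37
Camping tent (2-person) €297.11: athletic equipment → 4.75% → €14.11
Total tax = €2.56 + €1.41 + €0.43 + €1.05 + €0.38 + €3.03 + €0.77 + €24.37 + €14.11 = €48.11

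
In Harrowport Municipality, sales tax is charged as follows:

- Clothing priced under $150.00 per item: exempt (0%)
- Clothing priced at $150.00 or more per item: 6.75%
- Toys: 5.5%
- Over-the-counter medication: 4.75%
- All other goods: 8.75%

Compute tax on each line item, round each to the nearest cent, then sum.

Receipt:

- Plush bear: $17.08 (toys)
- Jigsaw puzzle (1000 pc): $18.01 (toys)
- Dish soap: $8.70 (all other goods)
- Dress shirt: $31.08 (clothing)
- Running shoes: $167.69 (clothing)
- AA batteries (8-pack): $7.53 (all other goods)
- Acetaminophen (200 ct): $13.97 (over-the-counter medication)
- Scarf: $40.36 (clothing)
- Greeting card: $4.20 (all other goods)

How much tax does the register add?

Plush bear $17.08: toys → 5.5% → $0.94
Jigsaw puzzle (1000 pc) $18.01: toys → 5.5% → $0.99
Dish soap $8.70: all other goods → 8.75% → $0.76
Dress shirt $31.08: clothing, under $150.00 → 0% → $0.00
Running shoes $167.69: clothing, $150.00 or more → 6.75% → $11.32
AA batteries (8-pack) $7.53: all other goods → 8.75% → $0.66
Acetaminophen (200 ct) $13.97: over-the-counter medication → 4.75% → $0.66
Scarf $40.36: clothing, under $150.00 → 0% → $0.00
Greeting card $4.20: all other goods → 8.75% → $0.37
Total tax = $0.94 + $0.99 + $0.76 + $11.32 + $0.66 + $0.66 + $0.37 = $15.70

$15.70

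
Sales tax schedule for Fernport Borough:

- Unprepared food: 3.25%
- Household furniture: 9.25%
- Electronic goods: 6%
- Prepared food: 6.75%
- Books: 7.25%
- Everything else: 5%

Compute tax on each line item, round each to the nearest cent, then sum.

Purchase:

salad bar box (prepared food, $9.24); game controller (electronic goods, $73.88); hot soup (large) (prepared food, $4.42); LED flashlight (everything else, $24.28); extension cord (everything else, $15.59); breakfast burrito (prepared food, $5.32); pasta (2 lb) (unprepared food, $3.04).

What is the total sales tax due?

Salad bar box $9.24: prepared food → 6.75% → $0.62
Game controller $73.88: electronic goods → 6% → $4.43
Hot soup (large) $4.42: prepared food → 6.75% → $0.30
LED flashlight $24.28: everything else → 5% → $1.21
Extension cord $15.59: everything else → 5% → $0.78
Breakfast burrito $5.32: prepared food → 6.75% → $0.36
Pasta (2 lb) $3.04: unprepared food → 3.25% → $0.10
Total tax = $0.62 + $4.43 + $0.30 + $1.21 + $0.78 + $0.36 + $0.10 = $7.80

$7.80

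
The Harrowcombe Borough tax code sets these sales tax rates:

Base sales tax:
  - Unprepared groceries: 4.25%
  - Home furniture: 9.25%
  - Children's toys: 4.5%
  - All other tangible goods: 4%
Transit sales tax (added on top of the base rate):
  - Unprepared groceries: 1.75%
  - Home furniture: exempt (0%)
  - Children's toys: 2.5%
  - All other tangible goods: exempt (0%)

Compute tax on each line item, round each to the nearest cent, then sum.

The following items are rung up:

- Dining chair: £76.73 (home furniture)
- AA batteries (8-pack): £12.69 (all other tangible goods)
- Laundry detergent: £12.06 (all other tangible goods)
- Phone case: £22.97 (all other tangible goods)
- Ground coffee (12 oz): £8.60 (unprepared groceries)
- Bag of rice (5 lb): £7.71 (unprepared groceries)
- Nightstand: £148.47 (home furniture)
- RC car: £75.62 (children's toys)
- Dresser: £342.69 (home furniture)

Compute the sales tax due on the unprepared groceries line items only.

Ground coffee (12 oz) £8.60: unprepared groceries → 4.25% + 1.75% transit = 6% → £0.52
Bag of rice (5 lb) £7.71: unprepared groceries → 4.25% + 1.75% transit = 6% → £0.46
Tax on unprepared groceries = £0.52 + £0.46 = £0.98

£0.98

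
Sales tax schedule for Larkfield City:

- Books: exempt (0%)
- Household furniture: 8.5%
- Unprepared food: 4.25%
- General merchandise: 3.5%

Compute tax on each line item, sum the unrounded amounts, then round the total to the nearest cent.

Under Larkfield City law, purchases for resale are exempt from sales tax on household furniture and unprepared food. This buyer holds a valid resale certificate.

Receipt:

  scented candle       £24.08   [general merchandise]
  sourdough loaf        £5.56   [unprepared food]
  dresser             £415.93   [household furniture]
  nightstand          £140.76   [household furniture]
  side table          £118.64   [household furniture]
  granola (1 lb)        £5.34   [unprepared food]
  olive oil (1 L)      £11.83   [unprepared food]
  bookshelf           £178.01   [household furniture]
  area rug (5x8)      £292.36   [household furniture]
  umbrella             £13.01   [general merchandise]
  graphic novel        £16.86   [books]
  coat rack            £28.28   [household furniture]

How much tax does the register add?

Scented candle £24.08: general merchandise → 3.5% → £0.8428
Sourdough loaf £5.56: unprepared food, buyer-exempt → 0% → £0.00
Dresser £415.93: household furniture, buyer-exempt → 0% → £0.00
Nightstand £140.76: household furniture, buyer-exempt → 0% → £0.00
Side table £118.64: household furniture, buyer-exempt → 0% → £0.00
Granola (1 lb) £5.34: unprepared food, buyer-exempt → 0% → £0.00
Olive oil (1 L) £11.83: unprepared food, buyer-exempt → 0% → £0.00
Bookshelf £178.01: household furniture, buyer-exempt → 0% → £0.00
Area rug (5x8) £292.36: household furniture, buyer-exempt → 0% → £0.00
Umbrella £13.01: general merchandise → 3.5% → £0.45535
Graphic novel £16.86: books → 0% → £0.00
Coat rack £28.28: household furniture, buyer-exempt → 0% → £0.00
Unrounded tax sum = £1.29815 → £1.30

£1.30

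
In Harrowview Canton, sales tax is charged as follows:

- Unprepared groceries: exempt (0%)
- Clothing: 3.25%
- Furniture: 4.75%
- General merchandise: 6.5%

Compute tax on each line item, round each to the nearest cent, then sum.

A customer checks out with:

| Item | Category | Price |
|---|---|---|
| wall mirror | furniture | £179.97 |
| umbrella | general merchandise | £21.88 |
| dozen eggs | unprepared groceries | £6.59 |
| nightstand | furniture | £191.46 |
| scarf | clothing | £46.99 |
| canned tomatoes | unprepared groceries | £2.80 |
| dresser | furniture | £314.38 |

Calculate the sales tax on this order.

Wall mirror £179.97: furniture → 4.75% → £8.55
Umbrella £21.88: general merchandise → 6.5% → £1.42
Dozen eggs £6.59: unprepared groceries → 0% → £0.00
Nightstand £191.46: furniture → 4.75% → £9.09
Scarf £46.99: clothing → 3.25% → £1.53
Canned tomatoes £2.80: unprepared groceries → 0% → £0.00
Dresser £314.38: furniture → 4.75% → £14.93
Total tax = £8.55 + £1.42 + £9.09 + £1.53 + £14.93 = £35.52

£35.52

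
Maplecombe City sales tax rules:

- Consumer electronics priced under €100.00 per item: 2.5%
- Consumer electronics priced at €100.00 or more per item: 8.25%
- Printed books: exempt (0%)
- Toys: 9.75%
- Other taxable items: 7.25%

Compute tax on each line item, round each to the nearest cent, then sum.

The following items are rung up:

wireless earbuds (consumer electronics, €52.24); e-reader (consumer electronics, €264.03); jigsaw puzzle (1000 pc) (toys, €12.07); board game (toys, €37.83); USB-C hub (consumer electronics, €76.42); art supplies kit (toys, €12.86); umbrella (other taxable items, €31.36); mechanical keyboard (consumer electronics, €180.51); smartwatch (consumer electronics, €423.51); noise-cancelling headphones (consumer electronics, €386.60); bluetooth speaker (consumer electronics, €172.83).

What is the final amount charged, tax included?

€1779.63

Wireless earbuds €52.24: consumer electronics, under €100.00 → 2.5% → €1.31
E-reader €264.03: consumer electronics, €100.00 or more → 8.25% → €21.78
Jigsaw puzzle (1000 pc) €12.07: toys → 9.75% → €1.18
Board game €37.83: toys → 9.75% → €3.69
USB-C hub €76.42: consumer electronics, under €100.00 → 2.5% → €1.91
Art supplies kit €12.86: toys → 9.75% → €1.25
Umbrella €31.36: other taxable items → 7.25% → €2.27
Mechanical keyboard €180.51: consumer electronics, €100.00 or more → 8.25% → €14.89
Smartwatch €423.51: consumer electronics, €100.00 or more → 8.25% → €34.94
Noise-cancelling headphones €386.60: consumer electronics, €100.00 or more → 8.25% → €31.89
Bluetooth speaker €172.83: consumer electronics, €100.00 or more → 8.25% → €14.26
Subtotal = €1650.26; tax = €129.37; total due = €1779.63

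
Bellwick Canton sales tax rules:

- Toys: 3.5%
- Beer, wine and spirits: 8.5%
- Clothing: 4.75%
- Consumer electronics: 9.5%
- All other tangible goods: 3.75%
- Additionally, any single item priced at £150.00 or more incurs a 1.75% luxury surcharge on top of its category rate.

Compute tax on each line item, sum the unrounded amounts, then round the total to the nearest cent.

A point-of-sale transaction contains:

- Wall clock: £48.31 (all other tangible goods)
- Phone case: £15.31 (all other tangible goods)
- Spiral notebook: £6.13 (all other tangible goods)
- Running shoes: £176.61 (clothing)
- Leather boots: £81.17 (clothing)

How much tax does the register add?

£17.95

Wall clock £48.31: all other tangible goods → 3.75% → £1.811625
Phone case £15.31: all other tangible goods → 3.75% → £0.574125
Spiral notebook £6.13: all other tangible goods → 3.75% → £0.229875
Running shoes £176.61: clothing → 4.75% + 1.75% surcharge = 6.5% → £11.47965
Leather boots £81.17: clothing → 4.75% → £3.855575
Unrounded tax sum = £17.95085 → £17.95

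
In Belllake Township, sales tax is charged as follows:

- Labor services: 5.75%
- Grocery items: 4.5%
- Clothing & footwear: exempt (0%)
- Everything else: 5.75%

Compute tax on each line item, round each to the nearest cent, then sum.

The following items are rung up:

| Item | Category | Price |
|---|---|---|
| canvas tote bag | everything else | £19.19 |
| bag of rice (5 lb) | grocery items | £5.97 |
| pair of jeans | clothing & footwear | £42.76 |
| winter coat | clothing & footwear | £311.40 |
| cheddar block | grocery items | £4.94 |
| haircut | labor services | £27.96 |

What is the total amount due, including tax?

Canvas tote bag £19.19: everything else → 5.75% → £1.10
Bag of rice (5 lb) £5.97: grocery items → 4.5% → £0.27
Pair of jeans £42.76: clothing & footwear → 0% → £0.00
Winter coat £311.40: clothing & footwear → 0% → £0.00
Cheddar block £4.94: grocery items → 4.5% → £0.22
Haircut £27.96: labor services → 5.75% → £1.61
Subtotal = £412.22; tax = £3.20; total due = £415.42

£415.42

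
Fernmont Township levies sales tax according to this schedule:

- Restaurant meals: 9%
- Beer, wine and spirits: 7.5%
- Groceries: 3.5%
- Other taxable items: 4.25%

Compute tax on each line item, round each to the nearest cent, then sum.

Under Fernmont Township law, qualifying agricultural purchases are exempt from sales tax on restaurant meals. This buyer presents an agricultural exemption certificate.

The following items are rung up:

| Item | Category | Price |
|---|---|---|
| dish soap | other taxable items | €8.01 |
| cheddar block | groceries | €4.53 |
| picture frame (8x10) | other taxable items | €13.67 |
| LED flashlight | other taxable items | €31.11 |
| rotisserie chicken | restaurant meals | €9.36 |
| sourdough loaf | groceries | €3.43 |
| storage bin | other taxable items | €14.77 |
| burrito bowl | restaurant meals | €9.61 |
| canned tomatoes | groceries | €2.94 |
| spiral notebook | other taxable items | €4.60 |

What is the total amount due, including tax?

Dish soap €8.01: other taxable items → 4.25% → €0.34
Cheddar block €4.53: groceries → 3.5% → €0.16
Picture frame (8x10) €13.67: other taxable items → 4.25% → €0.58
LED flashlight €31.11: other taxable items → 4.25% → €1.32
Rotisserie chicken €9.36: restaurant meals, buyer-exempt → 0% → €0.00
Sourdough loaf €3.43: groceries → 3.5% → €0.12
Storage bin €14.77: other taxable items → 4.25% → €0.63
Burrito bowl €9.61: restaurant meals, buyer-exempt → 0% → €0.00
Canned tomatoes €2.94: groceries → 3.5% → €0.10
Spiral notebook €4.60: other taxable items → 4.25% → €0.20
Subtotal = €102.03; tax = €3.45; total due = €105.48

€105.48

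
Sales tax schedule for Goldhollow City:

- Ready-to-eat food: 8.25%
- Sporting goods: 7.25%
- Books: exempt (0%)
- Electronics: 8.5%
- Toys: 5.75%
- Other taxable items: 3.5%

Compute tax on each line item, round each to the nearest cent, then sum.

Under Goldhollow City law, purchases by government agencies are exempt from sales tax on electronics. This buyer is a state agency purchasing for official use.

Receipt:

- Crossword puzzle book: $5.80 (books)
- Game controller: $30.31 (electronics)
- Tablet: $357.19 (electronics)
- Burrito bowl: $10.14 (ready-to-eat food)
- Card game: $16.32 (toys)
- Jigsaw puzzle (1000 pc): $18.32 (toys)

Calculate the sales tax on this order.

Crossword puzzle book $5.80: books → 0% → $0.00
Game controller $30.31: electronics, buyer-exempt → 0% → $0.00
Tablet $357.19: electronics, buyer-exempt → 0% → $0.00
Burrito bowl $10.14: ready-to-eat food → 8.25% → $0.84
Card game $16.32: toys → 5.75% → $0.94
Jigsaw puzzle (1000 pc) $18.32: toys → 5.75% → $1.05
Total tax = $0.84 + $0.94 + $1.05 = $2.83

$2.83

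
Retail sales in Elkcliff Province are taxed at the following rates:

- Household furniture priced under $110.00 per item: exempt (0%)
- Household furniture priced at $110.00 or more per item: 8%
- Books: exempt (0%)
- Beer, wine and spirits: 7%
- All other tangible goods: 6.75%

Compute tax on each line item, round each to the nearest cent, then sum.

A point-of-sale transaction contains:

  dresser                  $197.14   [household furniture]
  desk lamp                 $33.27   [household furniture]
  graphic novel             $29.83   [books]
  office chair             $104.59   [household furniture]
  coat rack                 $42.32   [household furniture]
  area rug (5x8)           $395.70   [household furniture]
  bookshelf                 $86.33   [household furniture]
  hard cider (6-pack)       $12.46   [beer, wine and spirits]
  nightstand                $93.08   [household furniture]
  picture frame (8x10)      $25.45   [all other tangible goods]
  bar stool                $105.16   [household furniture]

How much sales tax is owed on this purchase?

$50.02

Dresser $197.14: household furniture, $110.00 or more → 8% → $15.77
Desk lamp $33.27: household furniture, under $110.00 → 0% → $0.00
Graphic novel $29.83: books → 0% → $0.00
Office chair $104.59: household furniture, under $110.00 → 0% → $0.00
Coat rack $42.32: household furniture, under $110.00 → 0% → $0.00
Area rug (5x8) $395.70: household furniture, $110.00 or more → 8% → $31.66
Bookshelf $86.33: household furniture, under $110.00 → 0% → $0.00
Hard cider (6-pack) $12.46: beer, wine and spirits → 7% → $0.87
Nightstand $93.08: household furniture, under $110.00 → 0% → $0.00
Picture frame (8x10) $25.45: all other tangible goods → 6.75% → $1.72
Bar stool $105.16: household furniture, under $110.00 → 0% → $0.00
Total tax = $15.77 + $31.66 + $0.87 + $1.72 = $50.02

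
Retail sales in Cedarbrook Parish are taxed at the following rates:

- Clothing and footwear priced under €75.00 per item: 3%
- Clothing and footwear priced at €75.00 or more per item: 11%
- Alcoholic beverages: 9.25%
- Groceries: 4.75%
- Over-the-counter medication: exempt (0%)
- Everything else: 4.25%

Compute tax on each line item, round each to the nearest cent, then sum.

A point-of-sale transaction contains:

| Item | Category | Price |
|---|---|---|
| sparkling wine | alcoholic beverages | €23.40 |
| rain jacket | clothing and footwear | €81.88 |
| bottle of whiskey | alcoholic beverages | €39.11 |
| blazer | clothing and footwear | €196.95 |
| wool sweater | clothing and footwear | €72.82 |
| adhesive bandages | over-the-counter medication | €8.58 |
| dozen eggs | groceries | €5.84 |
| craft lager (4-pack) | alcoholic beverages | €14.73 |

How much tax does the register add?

Sparkling wine €23.40: alcoholic beverages → 9.25% → €2.16
Rain jacket €81.88: clothing and footwear, €75.00 or more → 11% → €9.01
Bottle of whiskey €39.11: alcoholic beverages → 9.25% → €3.62
Blazer €196.95: clothing and footwear, €75.00 or more → 11% → €21.66
Wool sweater €72.82: clothing and footwear, under €75.00 → 3% → €2.18
Adhesive bandages €8.58: over-the-counter medication → 0% → €0.00
Dozen eggs €5.84: groceries → 4.75% → €0.28
Craft lager (4-pack) €14.73: alcoholic beverages → 9.25% → €1.36
Total tax = €2.16 + €9.01 + €3.62 + €21.66 + €2.18 + €0.28 + €1.36 = €40.27

€40.27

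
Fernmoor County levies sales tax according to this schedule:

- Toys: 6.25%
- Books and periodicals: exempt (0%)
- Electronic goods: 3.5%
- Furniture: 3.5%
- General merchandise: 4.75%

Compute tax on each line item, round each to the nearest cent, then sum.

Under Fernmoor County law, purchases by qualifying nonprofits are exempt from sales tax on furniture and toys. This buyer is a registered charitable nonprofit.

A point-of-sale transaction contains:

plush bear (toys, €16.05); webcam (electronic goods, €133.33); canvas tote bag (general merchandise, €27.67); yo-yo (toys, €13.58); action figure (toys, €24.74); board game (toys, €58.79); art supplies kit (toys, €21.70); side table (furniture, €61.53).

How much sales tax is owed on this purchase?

Plush bear €16.05: toys, buyer-exempt → 0% → €0.00
Webcam €133.33: electronic goods → 3.5% → €4.67
Canvas tote bag €27.67: general merchandise → 4.75% → €1.31
Yo-yo €13.58: toys, buyer-exempt → 0% → €0.00
Action figure €24.74: toys, buyer-exempt → 0% → €0.00
Board game €58.79: toys, buyer-exempt → 0% → €0.00
Art supplies kit €21.70: toys, buyer-exempt → 0% → €0.00
Side table €61.53: furniture, buyer-exempt → 0% → €0.00
Total tax = €4.67 + €1.31 = €5.98

€5.98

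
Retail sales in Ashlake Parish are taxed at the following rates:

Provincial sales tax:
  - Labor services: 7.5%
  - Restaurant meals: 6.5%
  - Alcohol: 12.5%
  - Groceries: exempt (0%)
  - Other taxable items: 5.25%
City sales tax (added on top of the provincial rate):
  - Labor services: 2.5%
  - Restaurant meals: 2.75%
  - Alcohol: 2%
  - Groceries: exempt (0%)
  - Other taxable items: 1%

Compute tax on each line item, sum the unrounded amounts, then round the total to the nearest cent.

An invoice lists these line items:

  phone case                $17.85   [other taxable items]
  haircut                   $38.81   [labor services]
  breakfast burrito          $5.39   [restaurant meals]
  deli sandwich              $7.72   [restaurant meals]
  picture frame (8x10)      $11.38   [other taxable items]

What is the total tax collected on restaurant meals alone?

Breakfast burrito $5.39: restaurant meals → 6.5% + 2.75% city = 9.25% → $0.498575
Deli sandwich $7.72: restaurant meals → 6.5% + 2.75% city = 9.25% → $0.7141
Tax on restaurant meals: unrounded sum = $1.212675 → $1.21

$1.21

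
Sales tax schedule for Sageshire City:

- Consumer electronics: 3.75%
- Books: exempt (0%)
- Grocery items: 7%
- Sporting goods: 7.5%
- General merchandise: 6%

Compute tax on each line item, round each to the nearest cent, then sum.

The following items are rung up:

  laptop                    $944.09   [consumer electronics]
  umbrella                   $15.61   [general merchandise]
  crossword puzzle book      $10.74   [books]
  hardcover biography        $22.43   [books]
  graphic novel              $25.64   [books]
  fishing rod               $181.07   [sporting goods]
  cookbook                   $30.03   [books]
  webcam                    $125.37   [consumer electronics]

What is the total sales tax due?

Laptop $944.09: consumer electronics → 3.75% → $35.40
Umbrella $15.61: general merchandise → 6% → $0.94
Crossword puzzle book $10.74: books → 0% → $0.00
Hardcover biography $22.43: books → 0% → $0.00
Graphic novel $25.64: books → 0% → $0.00
Fishing rod $181.07: sporting goods → 7.5% → $13.58
Cookbook $30.03: books → 0% → $0.00
Webcam $125.37: consumer electronics → 3.75% → $4.70
Total tax = $35.40 + $0.94 + $13.58 + $4.70 = $54.62

$54.62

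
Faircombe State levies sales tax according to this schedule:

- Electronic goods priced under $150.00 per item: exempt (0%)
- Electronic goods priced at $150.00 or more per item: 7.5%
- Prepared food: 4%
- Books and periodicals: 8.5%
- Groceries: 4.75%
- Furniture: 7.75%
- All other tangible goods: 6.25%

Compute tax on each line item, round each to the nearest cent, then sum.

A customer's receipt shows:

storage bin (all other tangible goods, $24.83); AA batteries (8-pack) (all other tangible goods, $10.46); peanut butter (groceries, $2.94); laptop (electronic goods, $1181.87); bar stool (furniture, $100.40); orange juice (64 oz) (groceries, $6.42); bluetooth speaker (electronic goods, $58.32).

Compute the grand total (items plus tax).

$1484.30

Storage bin $24.83: all other tangible goods → 6.25% → $1.55
AA batteries (8-pack) $10.46: all other tangible goods → 6.25% → $0.65
Peanut butter $2.94: groceries → 4.75% → $0.14
Laptop $1181.87: electronic goods, $150.00 or more → 7.5% → $88.64
Bar stool $100.40: furniture → 7.75% → $7.78
Orange juice (64 oz) $6.42: groceries → 4.75% → $0.30
Bluetooth speaker $58.32: electronic goods, under $150.00 → 0% → $0.00
Subtotal = $1385.24; tax = $99.06; total due = $1484.30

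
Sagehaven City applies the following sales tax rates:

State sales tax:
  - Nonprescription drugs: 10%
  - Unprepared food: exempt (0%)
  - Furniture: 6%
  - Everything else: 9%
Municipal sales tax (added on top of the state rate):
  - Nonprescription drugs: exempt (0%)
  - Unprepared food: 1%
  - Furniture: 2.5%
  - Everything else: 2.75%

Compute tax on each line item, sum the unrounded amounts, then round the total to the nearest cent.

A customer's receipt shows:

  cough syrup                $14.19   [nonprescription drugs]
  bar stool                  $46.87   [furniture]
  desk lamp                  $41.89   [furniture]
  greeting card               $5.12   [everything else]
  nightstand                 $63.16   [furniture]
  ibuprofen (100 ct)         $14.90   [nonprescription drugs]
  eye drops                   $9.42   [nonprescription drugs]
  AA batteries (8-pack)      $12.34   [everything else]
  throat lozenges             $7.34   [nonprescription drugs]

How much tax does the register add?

$19.55

Cough syrup $14.19: nonprescription drugs → 10% + 0% municipal = 10% → $1.419
Bar stool $46.87: furniture → 6% + 2.5% municipal = 8.5% → $3.98395
Desk lamp $41.89: furniture → 6% + 2.5% municipal = 8.5% → $3.56065
Greeting card $5.12: everything else → 9% + 2.75% municipal = 11.75% → $0.6016
Nightstand $63.16: furniture → 6% + 2.5% municipal = 8.5% → $5.3686
Ibuprofen (100 ct) $14.90: nonprescription drugs → 10% + 0% municipal = 10% → $1.49
Eye drops $9.42: nonprescription drugs → 10% + 0% municipal = 10% → $0.942
AA batteries (8-pack) $12.34: everything else → 9% + 2.75% municipal = 11.75% → $1.44995
Throat lozenges $7.34: nonprescription drugs → 10% + 0% municipal = 10% → $0.734
Unrounded tax sum = $19.54975 → $19.55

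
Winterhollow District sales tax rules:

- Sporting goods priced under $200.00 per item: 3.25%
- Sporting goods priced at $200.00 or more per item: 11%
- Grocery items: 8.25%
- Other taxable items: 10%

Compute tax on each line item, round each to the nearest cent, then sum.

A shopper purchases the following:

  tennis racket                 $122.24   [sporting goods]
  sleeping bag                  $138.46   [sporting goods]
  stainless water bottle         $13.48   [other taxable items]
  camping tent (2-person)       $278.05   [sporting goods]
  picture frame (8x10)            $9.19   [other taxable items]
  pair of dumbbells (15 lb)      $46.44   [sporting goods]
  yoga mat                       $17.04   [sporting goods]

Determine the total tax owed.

$43.39

Tennis racket $122.24: sporting goods, under $200.00 → 3.25% → $3.97
Sleeping bag $138.46: sporting goods, under $200.00 → 3.25% → $4.50
Stainless water bottle $13.48: other taxable items → 10% → $1.35
Camping tent (2-person) $278.05: sporting goods, $200.00 or more → 11% → $30.59
Picture frame (8x10) $9.19: other taxable items → 10% → $0.92
Pair of dumbbells (15 lb) $46.44: sporting goods, under $200.00 → 3.25% → $1.51
Yoga mat $17.04: sporting goods, under $200.00 → 3.25% → $0.55
Total tax = $3.97 + $4.50 + $1.35 + $30.59 + $0.92 + $1.51 + $0.55 = $43.39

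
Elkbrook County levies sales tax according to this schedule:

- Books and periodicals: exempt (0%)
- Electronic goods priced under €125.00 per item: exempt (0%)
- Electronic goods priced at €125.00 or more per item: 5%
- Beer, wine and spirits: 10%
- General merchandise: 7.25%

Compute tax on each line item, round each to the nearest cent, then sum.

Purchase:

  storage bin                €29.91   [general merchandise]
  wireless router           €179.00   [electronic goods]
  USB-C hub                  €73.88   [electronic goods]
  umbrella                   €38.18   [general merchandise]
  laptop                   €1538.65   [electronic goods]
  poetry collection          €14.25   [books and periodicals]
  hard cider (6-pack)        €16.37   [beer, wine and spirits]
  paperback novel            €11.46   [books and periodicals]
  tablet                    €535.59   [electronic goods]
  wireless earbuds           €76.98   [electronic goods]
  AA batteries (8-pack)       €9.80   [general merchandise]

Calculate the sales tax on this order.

Storage bin €29.91: general merchandise → 7.25% → €2.17
Wireless router €179.00: electronic goods, €125.00 or more → 5% → €8.95
USB-C hub €73.88: electronic goods, under €125.00 → 0% → €0.00
Umbrella €38.18: general merchandise → 7.25% → €2.77
Laptop €1538.65: electronic goods, €125.00 or more → 5% → €76.93
Poetry collection €14.25: books and periodicals → 0% → €0.00
Hard cider (6-pack) €16.37: beer, wine and spirits → 10% → €1.64
Paperback novel €11.46: books and periodicals → 0% → €0.00
Tablet €535.59: electronic goods, €125.00 or more → 5% → €26.78
Wireless earbuds €76.98: electronic goods, under €125.00 → 0% → €0.00
AA batteries (8-pack) €9.80: general merchandise → 7.25% → €0.71
Total tax = €2.17 + €8.95 + €2.77 + €76.93 + €1.64 + €26.78 + €0.71 = €119.95

€119.95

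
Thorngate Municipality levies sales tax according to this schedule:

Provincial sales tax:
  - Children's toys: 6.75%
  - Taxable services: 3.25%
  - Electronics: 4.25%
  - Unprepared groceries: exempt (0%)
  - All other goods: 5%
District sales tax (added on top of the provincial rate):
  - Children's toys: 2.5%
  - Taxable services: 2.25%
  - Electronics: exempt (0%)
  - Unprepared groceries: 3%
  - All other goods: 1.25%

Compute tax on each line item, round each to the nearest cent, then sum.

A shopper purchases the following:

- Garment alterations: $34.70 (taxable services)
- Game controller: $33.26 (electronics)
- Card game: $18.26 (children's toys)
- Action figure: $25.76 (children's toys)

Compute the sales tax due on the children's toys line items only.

Card game $18.26: children's toys → 6.75% + 2.5% district = 9.25% → $1.69
Action figure $25.76: children's toys → 6.75% + 2.5% district = 9.25% → $2.38
Tax on children's toys = $1.69 + $2.38 = $4.07

$4.07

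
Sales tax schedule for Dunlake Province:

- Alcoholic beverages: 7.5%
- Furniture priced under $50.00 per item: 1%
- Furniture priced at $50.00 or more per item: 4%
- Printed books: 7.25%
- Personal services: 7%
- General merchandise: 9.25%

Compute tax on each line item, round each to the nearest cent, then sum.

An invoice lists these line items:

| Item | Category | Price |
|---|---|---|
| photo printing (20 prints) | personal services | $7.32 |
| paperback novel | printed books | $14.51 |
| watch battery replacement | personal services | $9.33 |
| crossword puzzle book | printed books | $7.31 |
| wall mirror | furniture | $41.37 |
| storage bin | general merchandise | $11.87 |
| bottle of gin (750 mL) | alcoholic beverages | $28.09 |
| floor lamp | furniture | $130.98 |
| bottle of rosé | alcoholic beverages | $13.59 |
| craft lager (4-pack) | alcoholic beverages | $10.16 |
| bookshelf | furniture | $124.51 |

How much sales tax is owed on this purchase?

$18.36

Photo printing (20 prints) $7.32: personal services → 7% → $0.51
Paperback novel $14.51: printed books → 7.25% → $1.05
Watch battery replacement $9.33: personal services → 7% → $0.65
Crossword puzzle book $7.31: printed books → 7.25% → $0.53
Wall mirror $41.37: furniture, under $50.00 → 1% → $0.41
Storage bin $11.87: general merchandise → 9.25% → $1.10
Bottle of gin (750 mL) $28.09: alcoholic beverages → 7.5% → $2.11
Floor lamp $130.98: furniture, $50.00 or more → 4% → $5.24
Bottle of rosé $13.59: alcoholic beverages → 7.5% → $1.02
Craft lager (4-pack) $10.16: alcoholic beverages → 7.5% → $0.76
Bookshelf $124.51: furniture, $50.00 or more → 4% → $4.98
Total tax = $0.51 + $1.05 + $0.65 + $0.53 + $0.41 + $1.10 + $2.11 + $5.24 + $1.02 + $0.76 + $4.98 = $18.36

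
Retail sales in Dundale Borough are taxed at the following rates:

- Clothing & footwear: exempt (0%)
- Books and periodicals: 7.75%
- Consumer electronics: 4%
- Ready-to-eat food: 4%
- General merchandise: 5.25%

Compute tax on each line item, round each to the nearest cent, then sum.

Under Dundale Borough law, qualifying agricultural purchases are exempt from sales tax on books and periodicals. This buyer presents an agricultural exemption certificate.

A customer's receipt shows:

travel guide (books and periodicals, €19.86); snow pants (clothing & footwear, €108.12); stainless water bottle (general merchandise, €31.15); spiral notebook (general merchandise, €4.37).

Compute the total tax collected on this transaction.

€1.87

Travel guide €19.86: books and periodicals, buyer-exempt → 0% → €0.00
Snow pants €108.12: clothing & footwear → 0% → €0.00
Stainless water bottle €31.15: general merchandise → 5.25% → €1.64
Spiral notebook €4.37: general merchandise → 5.25% → €0.23
Total tax = €1.64 + €0.23 = €1.87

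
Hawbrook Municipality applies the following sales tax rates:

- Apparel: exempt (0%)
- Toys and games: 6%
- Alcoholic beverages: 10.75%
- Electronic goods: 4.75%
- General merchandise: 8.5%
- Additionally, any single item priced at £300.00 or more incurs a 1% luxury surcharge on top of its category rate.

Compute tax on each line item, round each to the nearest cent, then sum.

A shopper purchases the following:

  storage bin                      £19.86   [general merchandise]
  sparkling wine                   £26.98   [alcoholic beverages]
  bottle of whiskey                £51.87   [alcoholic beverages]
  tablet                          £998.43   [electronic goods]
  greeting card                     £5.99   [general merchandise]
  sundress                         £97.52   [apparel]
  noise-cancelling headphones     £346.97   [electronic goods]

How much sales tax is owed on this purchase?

£88.04

Storage bin £19.86: general merchandise → 8.5% → £1.69
Sparkling wine £26.98: alcoholic beverages → 10.75% → £2.90
Bottle of whiskey £51.87: alcoholic beverages → 10.75% → £5.58
Tablet £998.43: electronic goods → 4.75% + 1% surcharge = 5.75% → £57.41
Greeting card £5.99: general merchandise → 8.5% → £0.51
Sundress £97.52: apparel → 0% → £0.00
Noise-cancelling headphones £346.97: electronic goods → 4.75% + 1% surcharge = 5.75% → £19.95
Total tax = £1.69 + £2.90 + £5.58 + £57.41 + £0.51 + £19.95 = £88.04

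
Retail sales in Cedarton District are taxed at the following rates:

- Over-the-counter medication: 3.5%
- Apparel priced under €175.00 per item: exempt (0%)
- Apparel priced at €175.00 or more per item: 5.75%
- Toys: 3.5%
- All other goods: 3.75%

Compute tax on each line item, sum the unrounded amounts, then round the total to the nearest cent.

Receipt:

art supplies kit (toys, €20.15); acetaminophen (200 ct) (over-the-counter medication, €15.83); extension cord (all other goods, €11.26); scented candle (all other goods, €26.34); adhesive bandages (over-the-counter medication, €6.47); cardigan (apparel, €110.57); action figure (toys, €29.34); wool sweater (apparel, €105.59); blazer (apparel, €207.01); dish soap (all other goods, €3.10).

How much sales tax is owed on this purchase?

Art supplies kit €20.15: toys → 3.5% → €0.70525
Acetaminophen (200 ct) €15.83: over-the-counter medication → 3.5% → €0.55405
Extension cord €11.26: all other goods → 3.75% → €0.42225
Scented candle €26.34: all other goods → 3.75% → €0.98775
Adhesive bandages €6.47: over-the-counter medication → 3.5% → €0.22645
Cardigan €110.57: apparel, under €175.00 → 0% → €0.00
Action figure €29.34: toys → 3.5% → €1.0269
Wool sweater €105.59: apparel, under €175.00 → 0% → €0.00
Blazer €207.01: apparel, €175.00 or more → 5.75% → €11.903075
Dish soap €3.10: all other goods → 3.75% → €0.11625
Unrounded tax sum = €15.941975 → €15.94

€15.94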